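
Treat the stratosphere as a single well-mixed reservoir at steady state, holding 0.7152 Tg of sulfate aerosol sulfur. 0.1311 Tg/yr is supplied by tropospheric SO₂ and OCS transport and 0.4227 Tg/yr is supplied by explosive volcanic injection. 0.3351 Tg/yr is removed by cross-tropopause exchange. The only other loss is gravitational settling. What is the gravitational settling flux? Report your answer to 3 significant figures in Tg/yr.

0.219 Tg/yr

At steady state ΣF_in = ΣF_out.
ΣF_in = 0.1311 + 0.4227 = 0.55380 Tg/yr.
Gravitational settling flux = ΣF_in − (0.3351) = 0.55380 − 0.3351 = 0.2187 Tg/yr.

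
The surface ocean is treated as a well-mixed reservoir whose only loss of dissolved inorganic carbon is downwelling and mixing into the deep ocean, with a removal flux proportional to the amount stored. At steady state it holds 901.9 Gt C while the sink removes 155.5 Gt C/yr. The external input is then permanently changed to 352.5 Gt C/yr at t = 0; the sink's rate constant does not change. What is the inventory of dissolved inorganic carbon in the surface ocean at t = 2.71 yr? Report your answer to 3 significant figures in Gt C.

Residence time τ = M₀/F₀ = 5.800 yr. The eventual steady state is M_∞ = M₀·(F₁/F₀) = 901.9 × 352.5/155.5 = 2044.5 Gt C.
The anomaly ΔM(t) = M(t) − M_∞ decays as ΔM₀·e^(−t/τ) with ΔM₀ = 901.9 − 2044.5 = −1143 Gt C.
At t = 2.71 yr, e^(−t/τ) = e^(−0.4672) = 0.6267, so ΔM = −716.1 Gt C and M = 2044.5 − 716.1 = 1328.4 Gt C.

1330 Gt C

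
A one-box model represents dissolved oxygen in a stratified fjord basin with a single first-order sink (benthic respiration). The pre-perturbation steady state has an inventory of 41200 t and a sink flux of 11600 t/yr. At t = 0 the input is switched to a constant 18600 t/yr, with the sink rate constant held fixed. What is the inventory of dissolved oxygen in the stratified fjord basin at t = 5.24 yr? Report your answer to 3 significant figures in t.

60400 t

The sink rate constant is k = F₀/M₀ = 11600/41200 = 0.2816 yr⁻¹.
Solving dM/dt = F₁ − kM with M(0) = M₀ gives M(t) = F₁/k + (M₀ − F₁/k)·e^(−kt).
F₁/k = 18600/0.2816 = 66062 t; kt = 0.2816 × 5.24 = 1.475, e^(−kt) = 0.2287.
M(5.24) = 66062 + (41200 − 66062) × 0.2287 = 66062 − 5686 = 60376 t.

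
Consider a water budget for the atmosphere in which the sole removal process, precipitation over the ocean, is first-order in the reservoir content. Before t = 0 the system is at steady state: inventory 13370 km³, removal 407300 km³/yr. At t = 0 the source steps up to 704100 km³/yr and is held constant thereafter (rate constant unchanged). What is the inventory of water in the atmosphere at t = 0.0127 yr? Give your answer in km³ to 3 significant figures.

16500 km³

The sink rate constant is k = F₀/M₀ = 407300/13370 = 30.46 yr⁻¹.
Solving dM/dt = F₁ − kM with M(0) = M₀ gives M(t) = F₁/k + (M₀ − F₁/k)·e^(−kt).
F₁/k = 704100/30.46 = 23113 km³; kt = 30.46 × 0.0127 = 0.3869, e^(−kt) = 0.6792.
M(0.0127) = 23113 + (13370 − 23113) × 0.6792 = 23113 − 6617 = 16496 km³.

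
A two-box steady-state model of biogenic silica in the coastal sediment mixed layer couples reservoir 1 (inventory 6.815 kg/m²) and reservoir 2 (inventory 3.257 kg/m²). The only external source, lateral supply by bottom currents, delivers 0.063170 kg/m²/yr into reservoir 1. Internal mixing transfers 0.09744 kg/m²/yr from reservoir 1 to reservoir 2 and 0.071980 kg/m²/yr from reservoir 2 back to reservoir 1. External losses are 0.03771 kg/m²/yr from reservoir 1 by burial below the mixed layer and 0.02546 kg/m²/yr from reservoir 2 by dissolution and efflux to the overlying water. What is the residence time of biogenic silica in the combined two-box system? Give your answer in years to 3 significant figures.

For the system as a whole, the A↔B exchange is internal and contributes nothing to the throughput; only the external sinks remove mass.
M_total = 6.815 + 3.257 = 10.072 kg/m².
ΣF_external_out = 0.03771 + 0.02546 = 0.063170 kg/m²/yr.
τ = M_total / ΣF_ext = 10.072 / 0.063170 = 159.4 yr.

159 yr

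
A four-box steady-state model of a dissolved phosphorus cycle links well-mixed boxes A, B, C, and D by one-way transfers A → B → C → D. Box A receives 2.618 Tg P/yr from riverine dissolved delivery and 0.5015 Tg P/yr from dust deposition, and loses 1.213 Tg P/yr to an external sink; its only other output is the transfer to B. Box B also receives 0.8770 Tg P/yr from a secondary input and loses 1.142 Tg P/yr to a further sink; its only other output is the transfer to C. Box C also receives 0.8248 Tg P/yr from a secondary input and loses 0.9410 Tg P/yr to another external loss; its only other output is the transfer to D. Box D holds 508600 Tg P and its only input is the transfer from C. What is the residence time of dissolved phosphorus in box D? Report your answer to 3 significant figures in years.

333000 yr

Box A: F(A→B) = (2.618 + 0.5015) − 1.213 = 1.9065 Tg P/yr.
Box B: F(B→C) = (1.9065 + 0.8770) − 1.142 = 1.6415 Tg P/yr.
Box C: F(C→D) = (1.6415 + 0.8248) − 0.9410 = 1.5253 Tg P/yr.
Box D throughput = its input = 1.5253 Tg P/yr; τ = 508600 / 1.5253 = 333400 yr.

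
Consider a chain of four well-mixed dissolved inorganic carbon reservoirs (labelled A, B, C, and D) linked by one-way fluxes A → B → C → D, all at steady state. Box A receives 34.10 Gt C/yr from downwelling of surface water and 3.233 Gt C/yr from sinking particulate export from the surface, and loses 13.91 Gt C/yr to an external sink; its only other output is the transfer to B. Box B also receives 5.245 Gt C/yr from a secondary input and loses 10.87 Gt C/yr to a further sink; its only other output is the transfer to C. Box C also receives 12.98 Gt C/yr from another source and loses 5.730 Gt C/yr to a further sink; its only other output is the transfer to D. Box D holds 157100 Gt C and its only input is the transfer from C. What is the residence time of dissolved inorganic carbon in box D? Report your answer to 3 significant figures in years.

6270 yr

Box A: F(A→B) = (34.10 + 3.233) − 13.91 = 23.423 Gt C/yr.
Box B: F(B→C) = (23.423 + 5.245) − 10.87 = 17.798 Gt C/yr.
Box C: F(C→D) = (17.798 + 12.98) − 5.730 = 25.048 Gt C/yr.
Box D throughput = its input = 25.048 Gt C/yr; τ = 157100 / 25.048 = 6272 yr.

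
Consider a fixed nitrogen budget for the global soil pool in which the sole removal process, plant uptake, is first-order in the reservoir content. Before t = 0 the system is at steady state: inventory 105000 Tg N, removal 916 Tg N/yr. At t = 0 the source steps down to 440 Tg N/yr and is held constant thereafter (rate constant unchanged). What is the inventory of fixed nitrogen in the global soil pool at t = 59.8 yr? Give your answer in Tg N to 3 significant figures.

The sink rate constant is k = F₀/M₀ = 916/105000 = 0.008724 yr⁻¹.
Solving dM/dt = F₁ − kM with M(0) = M₀ gives M(t) = F₁/k + (M₀ − F₁/k)·e^(−kt).
F₁/k = 440/0.008724 = 50437 Tg N; kt = 0.008724 × 59.8 = 0.5217, e^(−kt) = 0.5935.
M(59.8) = 50437 + (105000 − 50437) × 0.5935 = 50437 + 32380 = 82821 Tg N.

82800 Tg N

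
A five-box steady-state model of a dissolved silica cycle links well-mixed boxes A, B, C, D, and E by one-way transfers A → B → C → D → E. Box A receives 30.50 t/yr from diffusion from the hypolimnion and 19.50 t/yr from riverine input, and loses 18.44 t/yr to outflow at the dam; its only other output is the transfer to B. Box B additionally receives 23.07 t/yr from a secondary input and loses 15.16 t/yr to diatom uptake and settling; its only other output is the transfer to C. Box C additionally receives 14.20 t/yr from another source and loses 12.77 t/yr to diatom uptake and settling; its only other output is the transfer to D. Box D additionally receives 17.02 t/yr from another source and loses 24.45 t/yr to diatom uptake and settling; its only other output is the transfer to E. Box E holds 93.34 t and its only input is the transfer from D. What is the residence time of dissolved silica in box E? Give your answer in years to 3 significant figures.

2.79 yr

Box A: F(A→B) = (30.50 + 19.50) − 18.44 = 31.560 t/yr.
Box B: F(B→C) = (31.560 + 23.07) − 15.16 = 39.470 t/yr.
Box C: F(C→D) = (39.470 + 14.20) − 12.77 = 40.900 t/yr.
Box D: F(D→E) = (40.900 + 17.02) − 24.45 = 33.470 t/yr.
Box E throughput = its input = 33.470 t/yr; τ = 93.34 / 33.470 = 2.789 yr.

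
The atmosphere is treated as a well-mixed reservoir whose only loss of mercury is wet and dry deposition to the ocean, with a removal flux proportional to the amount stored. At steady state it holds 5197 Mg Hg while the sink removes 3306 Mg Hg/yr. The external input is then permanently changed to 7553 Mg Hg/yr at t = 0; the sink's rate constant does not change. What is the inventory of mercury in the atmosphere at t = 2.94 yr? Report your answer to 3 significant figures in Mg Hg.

10800 Mg Hg

The sink rate constant is k = F₀/M₀ = 3306/5197 = 0.6361 yr⁻¹.
Solving dM/dt = F₁ − kM with M(0) = M₀ gives M(t) = F₁/k + (M₀ − F₁/k)·e^(−kt).
F₁/k = 7553/0.6361 = 11873 Mg Hg; kt = 0.6361 × 2.94 = 1.870, e^(−kt) = 0.1541.
M(2.94) = 11873 + (5197 − 11873) × 0.1541 = 11873 − 1029 = 10845 Mg Hg.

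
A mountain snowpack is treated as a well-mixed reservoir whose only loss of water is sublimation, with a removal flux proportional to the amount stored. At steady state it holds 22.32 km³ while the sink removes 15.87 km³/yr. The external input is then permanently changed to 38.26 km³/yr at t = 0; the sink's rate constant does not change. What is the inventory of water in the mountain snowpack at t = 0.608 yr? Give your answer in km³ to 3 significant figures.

The sink rate constant is k = F₀/M₀ = 15.87/22.32 = 0.7110 yr⁻¹.
Solving dM/dt = F₁ − kM with M(0) = M₀ gives M(t) = F₁/k + (M₀ − F₁/k)·e^(−kt).
F₁/k = 38.26/0.7110 = 53.810 km³; kt = 0.7110 × 0.608 = 0.4323, e^(−kt) = 0.6490.
M(0.608) = 53.810 + (22.32 − 53.810) × 0.6490 = 53.810 − 20.44 = 33.373 km³.

33.4 km³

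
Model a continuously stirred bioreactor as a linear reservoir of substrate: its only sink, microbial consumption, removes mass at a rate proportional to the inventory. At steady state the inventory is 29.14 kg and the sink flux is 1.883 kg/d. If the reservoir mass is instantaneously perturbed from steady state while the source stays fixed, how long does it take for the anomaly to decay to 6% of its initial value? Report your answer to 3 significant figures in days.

43.5 d

For a linear reservoir the anomaly decays as exp(−t/τ) with τ = M/F = 29.14/1.883 = 15.48 d.
exp(−t/τ) = 0.06 ⇒ t = −τ ln(0.06) = 15.48 × 2.813 = 43.54 d.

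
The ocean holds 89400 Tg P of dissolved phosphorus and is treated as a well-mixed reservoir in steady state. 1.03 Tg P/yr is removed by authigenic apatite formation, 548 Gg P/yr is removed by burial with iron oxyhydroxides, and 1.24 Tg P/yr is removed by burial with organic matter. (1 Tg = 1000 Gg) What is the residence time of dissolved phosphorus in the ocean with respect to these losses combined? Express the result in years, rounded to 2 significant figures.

Convert the burial with iron oxyhydroxides flux: 548 Gg P/yr = 0.5480 Tg P/yr.
Total removal = 1.030 + 0.5480 + 1.240 = 2.8180 Tg P/yr.
τ = M / ΣF_out = 89400 / 2.8180 = 31720 yr.

32000 yr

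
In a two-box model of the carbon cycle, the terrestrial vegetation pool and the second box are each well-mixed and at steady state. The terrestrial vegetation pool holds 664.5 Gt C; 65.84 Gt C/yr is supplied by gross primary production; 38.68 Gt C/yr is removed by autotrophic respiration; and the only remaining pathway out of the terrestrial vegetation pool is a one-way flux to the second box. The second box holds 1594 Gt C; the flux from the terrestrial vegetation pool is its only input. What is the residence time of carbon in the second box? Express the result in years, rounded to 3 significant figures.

Balance the terrestrial vegetation pool: ΣF_in = 65.840 Gt C/yr.
Flux to the second box = ΣF_in − (38.68) = 27.160 Gt C/yr.
At steady state the output of the second box equals its input, 27.160 Gt C/yr.
τ = M / F = 1594 / 27.160 = 58.69 yr.

58.7 yr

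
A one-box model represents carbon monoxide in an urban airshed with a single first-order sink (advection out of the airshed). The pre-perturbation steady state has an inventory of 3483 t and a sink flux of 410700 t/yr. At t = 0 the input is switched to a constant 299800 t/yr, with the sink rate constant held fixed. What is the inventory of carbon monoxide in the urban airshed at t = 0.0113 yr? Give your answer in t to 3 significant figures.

τ = M₀/F₀ = 3483/410700 = 0.008481 yr; rate constant k = 1/τ.
New steady state M_∞ = F₁/k = F₁·τ = 299800 × 0.008481 = 2542.5 t.
M(t) = M_∞ + (M₀ − M_∞)·e^(−t/τ); t/τ = 0.0113/0.008481 = 1.332, so e^(−t/τ) = 0.2638.
M(t) = 2542.5 + 940.5 × 0.2638 = 2790.6 t.

2790 t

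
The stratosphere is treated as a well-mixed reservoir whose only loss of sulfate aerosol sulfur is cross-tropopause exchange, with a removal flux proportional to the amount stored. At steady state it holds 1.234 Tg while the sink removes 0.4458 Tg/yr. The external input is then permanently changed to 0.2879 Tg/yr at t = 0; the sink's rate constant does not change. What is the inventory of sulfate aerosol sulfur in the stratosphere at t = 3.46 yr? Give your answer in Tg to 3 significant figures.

τ = M₀/F₀ = 1.234/0.4458 = 2.768 yr; rate constant k = 1/τ.
New steady state M_∞ = F₁/k = F₁·τ = 0.2879 × 2.768 = 0.79692 Tg.
M(t) = M_∞ + (M₀ − M_∞)·e^(−t/τ); t/τ = 3.46/2.768 = 1.250, so e^(−t/τ) = 0.2865.
M(t) = 0.79692 + 0.4371 × 0.2865 = 0.92215 Tg.

0.922 Tg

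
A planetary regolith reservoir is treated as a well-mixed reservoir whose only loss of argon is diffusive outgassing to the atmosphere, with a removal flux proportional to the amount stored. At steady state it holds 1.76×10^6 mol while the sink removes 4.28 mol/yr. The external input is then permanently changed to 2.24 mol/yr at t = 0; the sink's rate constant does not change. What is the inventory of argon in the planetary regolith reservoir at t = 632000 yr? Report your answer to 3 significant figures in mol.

1.10×10^6 mol

The sink rate constant is k = F₀/M₀ = 4.28/1.76×10^6 = 2.432×10^-6 yr⁻¹.
Solving dM/dt = F₁ − kM with M(0) = M₀ gives M(t) = F₁/k + (M₀ − F₁/k)·e^(−kt).
F₁/k = 2.24/2.432×10^-6 = 921120 mol; kt = 2.432×10^-6 × 632000 = 1.537, e^(−kt) = 0.2150.
M(632000) = 921120 + (1.76×10^6 − 921120) × 0.2150 = 921120 + 180400 = 1.1015×10^6 mol.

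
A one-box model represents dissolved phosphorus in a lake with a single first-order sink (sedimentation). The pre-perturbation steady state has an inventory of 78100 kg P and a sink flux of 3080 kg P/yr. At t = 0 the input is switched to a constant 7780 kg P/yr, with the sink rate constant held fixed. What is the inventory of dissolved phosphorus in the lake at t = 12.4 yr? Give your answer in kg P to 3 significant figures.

τ = M₀/F₀ = 78100/3080 = 25.36 yr; rate constant k = 1/τ.
New steady state M_∞ = F₁/k = F₁·τ = 7780 × 25.36 = 197280 kg P.
M(t) = M_∞ + (M₀ − M_∞)·e^(−t/τ); t/τ = 12.4/25.36 = 0.4890, so e^(−t/τ) = 0.6132.
M(t) = 197280 − 119200 × 0.6132 = 124190 kg P.

124000 kg P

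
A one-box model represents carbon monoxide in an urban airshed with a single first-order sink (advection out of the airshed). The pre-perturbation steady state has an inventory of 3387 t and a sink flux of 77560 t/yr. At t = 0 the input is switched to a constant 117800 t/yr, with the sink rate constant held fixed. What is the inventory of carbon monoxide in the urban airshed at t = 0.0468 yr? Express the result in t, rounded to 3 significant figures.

The sink rate constant is k = F₀/M₀ = 77560/3387 = 22.90 yr⁻¹.
Solving dM/dt = F₁ − kM with M(0) = M₀ gives M(t) = F₁/k + (M₀ − F₁/k)·e^(−kt).
F₁/k = 117800/22.90 = 5144.3 t; kt = 22.90 × 0.0468 = 1.072, e^(−kt) = 0.3424.
M(0.0468) = 5144.3 + (3387 − 5144.3) × 0.3424 = 5144.3 − 601.7 = 4542.5 t.

4540 t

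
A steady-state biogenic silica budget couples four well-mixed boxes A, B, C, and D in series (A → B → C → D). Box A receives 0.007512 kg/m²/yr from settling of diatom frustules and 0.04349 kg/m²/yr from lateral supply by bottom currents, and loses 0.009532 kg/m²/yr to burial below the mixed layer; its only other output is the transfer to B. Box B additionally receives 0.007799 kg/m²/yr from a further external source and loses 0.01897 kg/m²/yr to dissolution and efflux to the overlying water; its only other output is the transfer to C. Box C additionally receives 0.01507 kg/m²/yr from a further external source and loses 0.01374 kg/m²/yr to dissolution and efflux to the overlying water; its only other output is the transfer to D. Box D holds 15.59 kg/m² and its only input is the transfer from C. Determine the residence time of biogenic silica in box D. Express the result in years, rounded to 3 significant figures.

493 yr

Box A: F(A→B) = (0.007512 + 0.04349) − 0.009532 = 0.041470 kg/m²/yr.
Box B: F(B→C) = (0.041470 + 0.007799) − 0.01897 = 0.030299 kg/m²/yr.
Box C: F(C→D) = (0.030299 + 0.01507) − 0.01374 = 0.031629 kg/m²/yr.
Box D throughput = its input = 0.031629 kg/m²/yr; τ = 15.59 / 0.031629 = 492.9 yr.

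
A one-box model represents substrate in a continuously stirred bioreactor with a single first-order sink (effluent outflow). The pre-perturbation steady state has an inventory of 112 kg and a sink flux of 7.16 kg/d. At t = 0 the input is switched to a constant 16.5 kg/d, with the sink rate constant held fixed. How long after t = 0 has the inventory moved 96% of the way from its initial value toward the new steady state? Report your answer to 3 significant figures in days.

50.4 d

τ = M₀/F₀ = 112/7.16 = 15.64 d.
The remaining gap fraction is e^(−t/τ); 96% covered ⇒ e^(−t/τ) = 0.0400.
t = −τ ln(0.0400) = 15.64 × 3.219 = 50.35 d.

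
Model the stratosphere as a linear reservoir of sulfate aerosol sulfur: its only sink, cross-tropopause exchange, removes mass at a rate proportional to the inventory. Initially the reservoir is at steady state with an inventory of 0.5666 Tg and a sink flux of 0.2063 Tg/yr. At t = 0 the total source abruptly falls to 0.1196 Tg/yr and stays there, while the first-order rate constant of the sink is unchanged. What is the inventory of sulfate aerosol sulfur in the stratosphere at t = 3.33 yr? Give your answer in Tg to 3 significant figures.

τ = M₀/F₀ = 0.5666/0.2063 = 2.746 yr; rate constant k = 1/τ.
New steady state M_∞ = F₁/k = F₁·τ = 0.1196 × 2.746 = 0.32848 Tg.
M(t) = M_∞ + (M₀ − M_∞)·e^(−t/τ); t/τ = 3.33/2.746 = 1.212, so e^(−t/τ) = 0.2975.
M(t) = 0.32848 + 0.2381 × 0.2975 = 0.39931 Tg.

0.399 Tg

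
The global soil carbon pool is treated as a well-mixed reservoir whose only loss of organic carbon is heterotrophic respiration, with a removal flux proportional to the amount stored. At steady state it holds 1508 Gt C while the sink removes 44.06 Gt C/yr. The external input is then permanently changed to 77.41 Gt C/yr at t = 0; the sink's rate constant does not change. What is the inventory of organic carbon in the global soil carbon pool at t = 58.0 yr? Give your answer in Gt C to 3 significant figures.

2440 Gt C

Residence time τ = M₀/F₀ = 34.23 yr. The eventual steady state is M_∞ = M₀·(F₁/F₀) = 1508 × 77.41/44.06 = 2649.4 Gt C.
The anomaly ΔM(t) = M(t) − M_∞ decays as ΔM₀·e^(−t/τ) with ΔM₀ = 1508 − 2649.4 = −1141 Gt C.
At t = 58.0 yr, e^(−t/τ) = e^(−1.695) = 0.1837, so ΔM = −209.6 Gt C and M = 2649.4 − 209.6 = 2439.8 Gt C.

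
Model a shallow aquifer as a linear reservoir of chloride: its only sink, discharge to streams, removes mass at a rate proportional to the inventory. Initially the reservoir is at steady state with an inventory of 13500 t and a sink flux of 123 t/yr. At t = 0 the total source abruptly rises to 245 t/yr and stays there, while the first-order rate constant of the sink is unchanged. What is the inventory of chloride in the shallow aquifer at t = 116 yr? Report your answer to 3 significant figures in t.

The sink rate constant is k = F₀/M₀ = 123/13500 = 0.009111 yr⁻¹.
Solving dM/dt = F₁ − kM with M(0) = M₀ gives M(t) = F₁/k + (M₀ − F₁/k)·e^(−kt).
F₁/k = 245/0.009111 = 26890 t; kt = 0.009111 × 116 = 1.057, e^(−kt) = 0.3475.
M(116) = 26890 + (13500 − 26890) × 0.3475 = 26890 − 4654 = 22237 t.

22200 t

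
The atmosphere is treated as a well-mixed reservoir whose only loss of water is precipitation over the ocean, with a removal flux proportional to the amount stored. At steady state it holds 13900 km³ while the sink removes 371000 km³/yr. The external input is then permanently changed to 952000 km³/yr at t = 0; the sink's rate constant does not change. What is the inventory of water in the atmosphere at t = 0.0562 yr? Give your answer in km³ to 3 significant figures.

Residence time τ = M₀/F₀ = 0.03747 yr. The eventual steady state is M_∞ = M₀·(F₁/F₀) = 13900 × 952000/371000 = 35668 km³.
The anomaly ΔM(t) = M(t) − M_∞ decays as ΔM₀·e^(−t/τ) with ΔM₀ = 13900 − 35668 = −21770 km³.
At t = 0.0562 yr, e^(−t/τ) = e^(−1.500) = 0.2231, so ΔM = −4857 km³ and M = 35668 − 4857 = 30811 km³.

30800 km³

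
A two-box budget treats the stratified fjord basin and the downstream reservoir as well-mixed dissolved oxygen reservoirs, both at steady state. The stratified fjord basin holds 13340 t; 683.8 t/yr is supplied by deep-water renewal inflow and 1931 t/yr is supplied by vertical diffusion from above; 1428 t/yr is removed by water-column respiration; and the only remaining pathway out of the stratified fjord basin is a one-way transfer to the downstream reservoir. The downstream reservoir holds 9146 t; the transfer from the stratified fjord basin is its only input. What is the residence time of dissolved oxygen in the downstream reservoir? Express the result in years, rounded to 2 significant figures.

Balance the stratified fjord basin: ΣF_in = 683.8 + 1931 = 2614.8 t/yr.
Transfer to the downstream reservoir = ΣF_in − (1428) = 1186.8 t/yr.
At steady state the output of the downstream reservoir equals its input, 1186.8 t/yr.
τ = M / F = 9146 / 1186.8 = 7.706 yr.

7.7 yr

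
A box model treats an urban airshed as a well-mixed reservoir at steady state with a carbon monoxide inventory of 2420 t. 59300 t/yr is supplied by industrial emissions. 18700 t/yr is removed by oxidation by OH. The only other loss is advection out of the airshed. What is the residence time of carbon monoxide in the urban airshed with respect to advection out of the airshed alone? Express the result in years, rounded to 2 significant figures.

0.060 yr

At steady state ΣF_in = ΣF_out.
ΣF_in = 59300 t/yr.
Advection out of the airshed flux = ΣF_in − (18700) = 59300 − 18700 = 40600 t/yr.
τ = M / F = 2420 / 40600 = 0.05961 yr.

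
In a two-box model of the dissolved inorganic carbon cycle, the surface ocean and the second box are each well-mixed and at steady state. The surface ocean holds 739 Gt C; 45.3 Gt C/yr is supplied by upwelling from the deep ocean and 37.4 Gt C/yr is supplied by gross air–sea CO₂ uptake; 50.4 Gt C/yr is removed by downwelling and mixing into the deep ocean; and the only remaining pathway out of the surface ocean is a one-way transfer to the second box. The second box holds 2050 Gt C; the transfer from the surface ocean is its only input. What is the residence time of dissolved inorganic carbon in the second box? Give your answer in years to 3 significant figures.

Balance the surface ocean: ΣF_in = 45.3 + 37.4 = 82.700 Gt C/yr.
Transfer to the second box = ΣF_in − (50.4) = 32.300 Gt C/yr.
At steady state the output of the second box equals its input, 32.300 Gt C/yr.
τ = M / F = 2050 / 32.300 = 63.47 yr.

63.5 yr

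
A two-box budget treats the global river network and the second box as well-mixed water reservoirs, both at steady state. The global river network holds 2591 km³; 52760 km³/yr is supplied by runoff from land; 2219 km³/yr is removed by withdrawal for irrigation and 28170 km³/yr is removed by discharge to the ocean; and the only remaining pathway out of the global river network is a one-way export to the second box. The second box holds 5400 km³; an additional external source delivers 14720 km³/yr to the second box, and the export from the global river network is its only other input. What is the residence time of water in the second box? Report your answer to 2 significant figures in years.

Balance the global river network: ΣF_in = 52760 km³/yr.
Export to the second box = ΣF_in − (2219 + 28170) = 22371 km³/yr.
Total input to the second box = 22371 + 14720 = 37091 km³/yr; at steady state this equals its total output.
τ = M / F = 5400 / 37091 = 0.1456 yr.

0.15 yr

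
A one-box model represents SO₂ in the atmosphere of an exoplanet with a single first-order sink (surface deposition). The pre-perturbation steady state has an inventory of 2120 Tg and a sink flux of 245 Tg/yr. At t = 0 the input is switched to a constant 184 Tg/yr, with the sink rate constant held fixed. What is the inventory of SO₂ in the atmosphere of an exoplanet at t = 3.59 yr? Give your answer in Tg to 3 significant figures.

τ = M₀/F₀ = 2120/245 = 8.653 yr; rate constant k = 1/τ.
New steady state M_∞ = F₁/k = F₁·τ = 184 × 8.653 = 1592.2 Tg.
M(t) = M_∞ + (M₀ − M_∞)·e^(−t/τ); t/τ = 3.59/8.653 = 0.4149, so e^(−t/τ) = 0.6604.
M(t) = 1592.2 + 527.8 × 0.6604 = 1940.8 Tg.

1940 Tg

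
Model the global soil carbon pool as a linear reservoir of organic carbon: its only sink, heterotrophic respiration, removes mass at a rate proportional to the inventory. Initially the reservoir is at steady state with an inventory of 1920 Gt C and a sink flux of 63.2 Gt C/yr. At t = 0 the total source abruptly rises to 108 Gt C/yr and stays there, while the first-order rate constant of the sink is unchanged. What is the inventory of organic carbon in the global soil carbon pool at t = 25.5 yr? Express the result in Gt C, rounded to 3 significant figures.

2690 Gt C

The sink rate constant is k = F₀/M₀ = 63.2/1920 = 0.03292 yr⁻¹.
Solving dM/dt = F₁ − kM with M(0) = M₀ gives M(t) = F₁/k + (M₀ − F₁/k)·e^(−kt).
F₁/k = 108/0.03292 = 3281.0 Gt C; kt = 0.03292 × 25.5 = 0.8394, e^(−kt) = 0.4320.
M(25.5) = 3281.0 + (1920 − 3281.0) × 0.4320 = 3281.0 − 587.9 = 2693.1 Gt C.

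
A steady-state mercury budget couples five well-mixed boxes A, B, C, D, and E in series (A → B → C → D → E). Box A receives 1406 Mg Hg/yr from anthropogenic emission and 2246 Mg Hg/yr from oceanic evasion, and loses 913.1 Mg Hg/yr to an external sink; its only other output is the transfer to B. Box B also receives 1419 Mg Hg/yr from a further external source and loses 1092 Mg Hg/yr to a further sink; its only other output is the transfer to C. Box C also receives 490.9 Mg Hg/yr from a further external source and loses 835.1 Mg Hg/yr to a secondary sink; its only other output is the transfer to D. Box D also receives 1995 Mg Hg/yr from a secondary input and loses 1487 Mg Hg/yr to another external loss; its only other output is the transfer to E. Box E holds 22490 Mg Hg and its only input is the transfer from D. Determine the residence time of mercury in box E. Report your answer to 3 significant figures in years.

6.96 yr

Box A: F(A→B) = (1406 + 2246) − 913.1 = 2738.9 Mg Hg/yr.
Box B: F(B→C) = (2738.9 + 1419) − 1092 = 3065.9 Mg Hg/yr.
Box C: F(C→D) = (3065.9 + 490.9) − 835.1 = 2721.7 Mg Hg/yr.
Box D: F(D→E) = (2721.7 + 1995) − 1487 = 3229.7 Mg Hg/yr.
Box E throughput = its input = 3229.7 Mg Hg/yr; τ = 22490 / 3229.7 = 6.963 yr.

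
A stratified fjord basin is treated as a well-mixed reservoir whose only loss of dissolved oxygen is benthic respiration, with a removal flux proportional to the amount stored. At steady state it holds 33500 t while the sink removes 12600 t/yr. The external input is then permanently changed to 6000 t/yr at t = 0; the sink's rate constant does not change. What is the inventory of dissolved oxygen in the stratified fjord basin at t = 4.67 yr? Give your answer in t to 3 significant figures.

19000 t

The sink rate constant is k = F₀/M₀ = 12600/33500 = 0.3761 yr⁻¹.
Solving dM/dt = F₁ − kM with M(0) = M₀ gives M(t) = F₁/k + (M₀ − F₁/k)·e^(−kt).
F₁/k = 6000/0.3761 = 15952 t; kt = 0.3761 × 4.67 = 1.756, e^(−kt) = 0.1727.
M(4.67) = 15952 + (33500 − 15952) × 0.1727 = 15952 + 3030 = 18982 t.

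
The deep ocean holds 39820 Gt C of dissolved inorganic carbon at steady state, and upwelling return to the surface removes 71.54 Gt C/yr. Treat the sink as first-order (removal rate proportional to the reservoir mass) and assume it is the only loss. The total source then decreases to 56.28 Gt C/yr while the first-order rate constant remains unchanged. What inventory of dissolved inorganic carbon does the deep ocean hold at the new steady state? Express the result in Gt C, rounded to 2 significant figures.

31000 Gt C

Rate constant k = F/M = 71.54 / 39820 = 0.001797 yr⁻¹.
At the new steady state, source = k·M_new ⇒ M_new = 56.28 / 0.001797 = 31330 Gt C.
(Equivalently M_new = M × F_new/F_old = 39820 × 56.28/71.54.)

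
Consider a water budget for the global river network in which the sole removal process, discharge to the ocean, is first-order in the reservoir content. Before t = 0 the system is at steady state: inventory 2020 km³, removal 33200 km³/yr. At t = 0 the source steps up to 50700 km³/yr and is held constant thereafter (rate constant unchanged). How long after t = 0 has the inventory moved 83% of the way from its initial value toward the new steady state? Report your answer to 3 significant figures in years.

0.108 yr

τ = M₀/F₀ = 2020/33200 = 0.06084 yr.
The remaining gap fraction is e^(−t/τ); 83% covered ⇒ e^(−t/τ) = 0.170.
t = −τ ln(0.170) = 0.06084 × 1.772 = 0.1078 yr.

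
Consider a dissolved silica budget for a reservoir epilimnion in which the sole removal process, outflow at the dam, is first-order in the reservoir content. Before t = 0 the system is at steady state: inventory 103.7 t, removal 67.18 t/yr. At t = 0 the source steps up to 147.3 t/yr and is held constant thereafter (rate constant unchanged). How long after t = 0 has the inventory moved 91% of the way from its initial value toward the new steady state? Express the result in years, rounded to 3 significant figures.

τ = M₀/F₀ = 103.7/67.18 = 1.544 yr.
The remaining gap fraction is e^(−t/τ); 91% covered ⇒ e^(−t/τ) = 0.0900.
t = −τ ln(0.0900) = 1.544 × 2.408 = 3.717 yr.

3.72 yr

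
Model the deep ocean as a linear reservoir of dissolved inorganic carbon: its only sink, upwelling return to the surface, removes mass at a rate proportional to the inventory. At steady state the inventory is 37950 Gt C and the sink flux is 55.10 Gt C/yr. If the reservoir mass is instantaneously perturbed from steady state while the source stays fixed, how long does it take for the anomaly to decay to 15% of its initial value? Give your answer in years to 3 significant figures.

1310 yr

For a linear reservoir the anomaly decays as exp(−t/τ) with τ = M/F = 37950/55.10 = 688.7 yr.
exp(−t/τ) = 0.15 ⇒ t = −τ ln(0.15) = 688.7 × 1.897 = 1307 yr.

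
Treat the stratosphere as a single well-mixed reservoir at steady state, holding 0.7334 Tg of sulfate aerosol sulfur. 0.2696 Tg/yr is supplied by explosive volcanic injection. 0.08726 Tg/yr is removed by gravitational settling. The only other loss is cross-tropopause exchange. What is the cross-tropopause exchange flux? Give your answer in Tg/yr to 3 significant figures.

At steady state ΣF_in = ΣF_out.
ΣF_in = 0.26960 Tg/yr.
Cross-tropopause exchange flux = ΣF_in − (0.08726) = 0.26960 − 0.08726 = 0.1823 Tg/yr.

0.182 Tg/yr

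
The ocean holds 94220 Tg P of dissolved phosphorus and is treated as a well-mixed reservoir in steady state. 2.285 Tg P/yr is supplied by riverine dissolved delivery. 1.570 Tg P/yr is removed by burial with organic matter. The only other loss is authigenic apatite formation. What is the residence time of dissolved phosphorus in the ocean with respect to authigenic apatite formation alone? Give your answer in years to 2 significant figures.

At steady state ΣF_in = ΣF_out.
ΣF_in = 2.2850 Tg P/yr.
Authigenic apatite formation flux = ΣF_in − (1.570) = 2.2850 − 1.570 = 0.7150 Tg P/yr.
τ = M / F = 94220 / 0.7150 = 131800 yr.

130000 yr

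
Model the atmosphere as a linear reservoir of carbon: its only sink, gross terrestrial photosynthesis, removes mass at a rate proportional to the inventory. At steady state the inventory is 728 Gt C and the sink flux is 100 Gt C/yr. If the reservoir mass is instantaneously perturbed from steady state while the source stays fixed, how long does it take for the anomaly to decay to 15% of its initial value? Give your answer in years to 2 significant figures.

14 yr

For a linear reservoir the anomaly decays as exp(−t/τ) with τ = M/F = 728/100 = 7.280 yr.
exp(−t/τ) = 0.15 ⇒ t = −τ ln(0.15) = 7.280 × 1.897 = 13.81 yr.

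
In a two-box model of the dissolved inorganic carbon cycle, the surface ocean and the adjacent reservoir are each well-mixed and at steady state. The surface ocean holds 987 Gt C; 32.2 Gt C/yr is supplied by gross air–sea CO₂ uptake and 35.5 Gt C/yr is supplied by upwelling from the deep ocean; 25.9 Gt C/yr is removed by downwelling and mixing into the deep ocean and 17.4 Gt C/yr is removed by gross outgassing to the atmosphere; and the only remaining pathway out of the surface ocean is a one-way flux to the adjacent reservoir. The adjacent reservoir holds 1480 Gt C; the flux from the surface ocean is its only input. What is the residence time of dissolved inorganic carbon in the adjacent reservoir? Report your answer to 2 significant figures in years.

61 yr

Balance the surface ocean: ΣF_in = 32.2 + 35.5 = 67.700 Gt C/yr.
Flux to the adjacent reservoir = ΣF_in − (25.9 + 17.4) = 24.400 Gt C/yr.
At steady state the output of the adjacent reservoir equals its input, 24.400 Gt C/yr.
τ = M / F = 1480 / 24.400 = 60.66 yr.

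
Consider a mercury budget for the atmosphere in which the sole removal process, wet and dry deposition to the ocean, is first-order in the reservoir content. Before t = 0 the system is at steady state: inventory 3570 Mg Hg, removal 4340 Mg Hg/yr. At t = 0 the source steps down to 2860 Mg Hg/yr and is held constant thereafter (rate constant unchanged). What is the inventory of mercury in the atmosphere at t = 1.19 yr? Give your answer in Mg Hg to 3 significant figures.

τ = M₀/F₀ = 3570/4340 = 0.8226 yr; rate constant k = 1/τ.
New steady state M_∞ = F₁/k = F₁·τ = 2860 × 0.8226 = 2352.6 Mg Hg.
M(t) = M_∞ + (M₀ − M_∞)·e^(−t/τ); t/τ = 1.19/0.8226 = 1.447, so e^(−t/τ) = 0.2354.
M(t) = 2352.6 + 1217 × 0.2354 = 2639.1 Mg Hg.

2640 Mg Hg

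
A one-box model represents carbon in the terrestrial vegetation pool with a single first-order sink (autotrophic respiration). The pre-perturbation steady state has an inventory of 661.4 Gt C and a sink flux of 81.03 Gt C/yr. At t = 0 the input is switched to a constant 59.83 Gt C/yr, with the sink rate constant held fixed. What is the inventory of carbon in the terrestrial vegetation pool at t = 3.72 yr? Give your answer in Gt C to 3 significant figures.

The sink rate constant is k = F₀/M₀ = 81.03/661.4 = 0.1225 yr⁻¹.
Solving dM/dt = F₁ − kM with M(0) = M₀ gives M(t) = F₁/k + (M₀ − F₁/k)·e^(−kt).
F₁/k = 59.83/0.1225 = 488.36 Gt C; kt = 0.1225 × 3.72 = 0.4557, e^(−kt) = 0.6340.
M(3.72) = 488.36 + (661.4 − 488.36) × 0.6340 = 488.36 + 109.7 = 598.06 Gt C.

598 Gt C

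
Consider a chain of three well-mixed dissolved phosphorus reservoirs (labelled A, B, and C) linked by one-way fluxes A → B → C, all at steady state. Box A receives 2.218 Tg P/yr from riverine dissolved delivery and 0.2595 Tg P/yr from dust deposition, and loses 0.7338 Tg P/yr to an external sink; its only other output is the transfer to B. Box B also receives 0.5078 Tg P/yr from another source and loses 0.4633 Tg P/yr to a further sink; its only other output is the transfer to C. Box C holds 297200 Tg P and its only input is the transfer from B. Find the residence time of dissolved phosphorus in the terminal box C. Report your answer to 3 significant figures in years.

166000 yr

Box A: F(A→B) = (2.218 + 0.2595) − 0.7338 = 1.7437 Tg P/yr.
Box B: F(B→C) = (1.7437 + 0.5078) − 0.4633 = 1.7882 Tg P/yr.
Box C throughput = its input = 1.7882 Tg P/yr; τ = 297200 / 1.7882 = 166200 yr.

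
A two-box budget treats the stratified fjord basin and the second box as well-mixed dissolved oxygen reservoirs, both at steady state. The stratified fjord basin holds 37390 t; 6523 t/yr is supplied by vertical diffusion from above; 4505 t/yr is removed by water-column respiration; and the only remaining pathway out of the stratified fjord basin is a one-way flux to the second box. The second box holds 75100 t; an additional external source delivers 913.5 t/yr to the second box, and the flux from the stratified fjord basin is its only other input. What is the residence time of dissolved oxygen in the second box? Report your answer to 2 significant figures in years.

26 yr

Balance the stratified fjord basin: ΣF_in = 6523.0 t/yr.
Flux to the second box = ΣF_in − (4505) = 2018.0 t/yr.
Total input to the second box = 2018.0 + 913.5 = 2931.5 t/yr; at steady state this equals its total output.
τ = M / F = 75100 / 2931.5 = 25.62 yr.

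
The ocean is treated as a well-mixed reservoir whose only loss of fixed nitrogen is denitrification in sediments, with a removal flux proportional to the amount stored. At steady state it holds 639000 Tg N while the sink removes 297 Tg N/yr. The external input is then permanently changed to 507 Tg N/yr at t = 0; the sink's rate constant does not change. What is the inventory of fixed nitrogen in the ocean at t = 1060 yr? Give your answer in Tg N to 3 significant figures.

Residence time τ = M₀/F₀ = 2152 yr. The eventual steady state is M_∞ = M₀·(F₁/F₀) = 639000 × 507/297 = 1.0908×10^6 Tg N.
The anomaly ΔM(t) = M(t) − M_∞ decays as ΔM₀·e^(−t/τ) with ΔM₀ = 639000 − 1.0908×10^6 = −451800 Tg N.
At t = 1060 yr, e^(−t/τ) = e^(−0.4927) = 0.6110, so ΔM = −276100 Tg N and M = 1.0908×10^6 − 276100 = 814760 Tg N.

815000 Tg N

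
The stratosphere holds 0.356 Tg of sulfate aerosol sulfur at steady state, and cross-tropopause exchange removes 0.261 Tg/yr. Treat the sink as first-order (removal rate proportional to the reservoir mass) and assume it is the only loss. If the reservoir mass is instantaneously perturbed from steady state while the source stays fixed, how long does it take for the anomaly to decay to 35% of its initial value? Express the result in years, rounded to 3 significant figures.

For a linear reservoir the anomaly decays as exp(−t/τ) with τ = M/F = 0.356/0.261 = 1.364 yr.
exp(−t/τ) = 0.35 ⇒ t = −τ ln(0.35) = 1.364 × 1.050 = 1.432 yr.

1.43 yr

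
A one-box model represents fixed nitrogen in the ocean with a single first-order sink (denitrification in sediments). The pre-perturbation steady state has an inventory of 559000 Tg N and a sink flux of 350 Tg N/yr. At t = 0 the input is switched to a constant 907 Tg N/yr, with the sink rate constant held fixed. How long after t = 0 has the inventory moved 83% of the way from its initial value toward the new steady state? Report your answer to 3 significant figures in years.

τ = M₀/F₀ = 559000/350 = 1597 yr.
The remaining gap fraction is e^(−t/τ); 83% covered ⇒ e^(−t/τ) = 0.170.
t = −τ ln(0.170) = 1597 × 1.772 = 2830 yr.

2830 yr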